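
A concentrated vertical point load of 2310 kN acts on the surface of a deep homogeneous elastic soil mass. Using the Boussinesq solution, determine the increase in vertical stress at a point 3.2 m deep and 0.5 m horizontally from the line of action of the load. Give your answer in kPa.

Δσ_z ≈ 101 kPa

Boussinesq vertical stress below a point load on an elastic half-space:
Δσ_z = 3P/(2πz²) · [1 + (r/z)²]^(−5/2)
r/z = 0.5/3.2 = 0.15625; [1+(r/z)²]^(−5/2) = 0.94148.
Δσ_z = 3×2310/(2π×3.2²) × 0.94148 = 107.71 × 0.94148 = 101.4 kPa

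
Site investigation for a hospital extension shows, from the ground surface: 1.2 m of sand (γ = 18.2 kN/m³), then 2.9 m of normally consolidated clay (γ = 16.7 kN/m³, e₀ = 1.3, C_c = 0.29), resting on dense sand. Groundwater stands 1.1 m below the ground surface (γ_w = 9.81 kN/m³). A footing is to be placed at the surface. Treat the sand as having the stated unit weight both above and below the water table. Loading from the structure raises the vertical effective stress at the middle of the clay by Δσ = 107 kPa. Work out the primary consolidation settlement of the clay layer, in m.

S_c ≈ 0.238 m

Mid-depth of clay below the ground surface: z = 1.2 + 2.9/2 = 2.65 m.
Total vertical stress at mid-clay: σ_v = 18.2×1.2 + 16.7×1.45 = 46.055 kPa.
Pore pressure: u = 9.81×(2.65 − 1.1) = 15.206 kPa.
Initial effective stress: σ'_0 = σ_v − u = 46.055 − 15.206 = 30.849 kPa.
Final effective stress: σ'_f = σ'_0 + Δσ = 30.849 + 107 = 137.85 kPa.
Normally consolidated clay, so the full stress increment lies on the virgin compression line:
S_c = C_c·H/(1+e₀)·log₁₀(σ'_f/σ'_0) = 0.29×2.9/(1+1.3)×log₁₀(137.85/30.849)
    = 0.36565 × 0.65017 = 0.2377 m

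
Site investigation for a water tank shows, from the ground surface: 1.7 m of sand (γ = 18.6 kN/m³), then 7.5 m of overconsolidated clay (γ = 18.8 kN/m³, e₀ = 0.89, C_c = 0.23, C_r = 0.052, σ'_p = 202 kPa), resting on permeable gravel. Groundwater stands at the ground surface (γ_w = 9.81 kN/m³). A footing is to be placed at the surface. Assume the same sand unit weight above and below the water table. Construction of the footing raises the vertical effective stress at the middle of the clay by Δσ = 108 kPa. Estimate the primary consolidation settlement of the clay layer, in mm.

S_c ≈ 105 mm

Mid-depth of clay below the ground surface: z = 1.7 + 7.5/2 = 5.45 m.
Total vertical stress at mid-clay: σ_v = 18.6×1.7 + 18.8×3.75 = 102.12 kPa.
Pore pressure: u = 9.81×(5.45 − 0) = 53.465 kPa.
Initial effective stress: σ'_0 = σ_v − u = 102.12 − 53.465 = 48.655 kPa.
Final effective stress: σ'_f = 48.655 + 108 = 156.66 kPa.
σ'_f = 156.66 ≤ σ'_p = 202 kPa, so the clay remains overconsolidated and only the recompression index applies:
S_c = C_r·H/(1+e₀)·log₁₀(σ'_f/σ'_0) = 0.052×7.5/1.89×log₁₀(156.66/48.655)
    = 0.20635 × 0.50783 = 0.1048 m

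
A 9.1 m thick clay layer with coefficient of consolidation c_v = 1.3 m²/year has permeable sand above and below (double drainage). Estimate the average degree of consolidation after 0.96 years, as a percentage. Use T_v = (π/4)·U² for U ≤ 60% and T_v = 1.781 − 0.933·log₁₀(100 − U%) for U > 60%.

U ≈ 27.7 %

Drainage path length: H_d = H/2 = 4.55 m (double drainage).
T_v = c_v·t/H_d² = 1.3×0.96/4.55² = 0.060283.
T_v = 0.060283 corresponds to the U ≤ 60% branch:
U = √(4T_v/π) = 0.277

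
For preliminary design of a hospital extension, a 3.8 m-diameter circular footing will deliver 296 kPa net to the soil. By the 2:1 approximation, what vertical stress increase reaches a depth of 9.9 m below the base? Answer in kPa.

Δσ_z ≈ 22.8 kPa

By the 2:1 method the load spreads at 1 horizontal : 2 vertical, so at depth z the loaded area has grown by z in each plan dimension:
Δσ ≈ qD²/(D+z)² = 296×3.8²/(3.8+9.9)² = 22.773 kPa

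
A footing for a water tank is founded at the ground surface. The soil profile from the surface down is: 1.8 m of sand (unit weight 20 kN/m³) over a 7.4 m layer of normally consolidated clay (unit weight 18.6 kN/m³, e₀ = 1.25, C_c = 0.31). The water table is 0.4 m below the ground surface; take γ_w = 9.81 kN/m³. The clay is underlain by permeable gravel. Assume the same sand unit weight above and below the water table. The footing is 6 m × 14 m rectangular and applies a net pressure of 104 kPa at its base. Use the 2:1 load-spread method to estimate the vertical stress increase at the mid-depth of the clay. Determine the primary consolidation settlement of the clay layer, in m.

S_c ≈ 0.238 m

Mid-depth of clay below the ground surface: z = 1.8 + 7.4/2 = 5.5 m.
Total vertical stress at mid-clay: σ_v = 20×1.8 + 18.6×3.7 = 104.82 kPa.
Pore pressure: u = 9.81×(5.5 − 0.4) = 50.031 kPa.
Initial effective stress: σ'_0 = σ_v − u = 104.82 − 50.031 = 54.789 kPa.
Stress increase at mid-clay by the 2:1 spreading method:
Δσ = qBL/((B+z)(L+z)) = 104×6×14/((6+5.5)(14+5.5)) = 38.957 kPa
Final effective stress: σ'_f = σ'_0 + Δσ = 54.789 + 38.957 = 93.746 kPa.
Normally consolidated clay, so the full stress increment lies on the virgin compression line:
S_c = C_c·H/(1+e₀)·log₁₀(σ'_f/σ'_0) = 0.31×7.4/(1+1.25)×log₁₀(93.746/54.789)
    = 1.0196 × 0.23326 = 0.2378 m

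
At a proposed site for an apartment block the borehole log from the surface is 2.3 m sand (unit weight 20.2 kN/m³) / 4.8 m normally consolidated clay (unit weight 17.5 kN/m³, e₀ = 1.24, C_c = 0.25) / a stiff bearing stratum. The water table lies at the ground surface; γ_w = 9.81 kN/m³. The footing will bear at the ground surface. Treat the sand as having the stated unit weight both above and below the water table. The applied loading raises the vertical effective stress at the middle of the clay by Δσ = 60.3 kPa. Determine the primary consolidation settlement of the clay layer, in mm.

S_c ≈ 206 mm

Mid-depth of clay below the ground surface: z = 2.3 + 4.8/2 = 4.7 m.
Total vertical stress at mid-clay: σ_v = 20.2×2.3 + 17.5×2.4 = 88.46 kPa.
Pore pressure: u = 9.81×(4.7 − 0) = 46.107 kPa.
Initial effective stress: σ'_0 = σ_v − u = 88.46 − 46.107 = 42.353 kPa.
Final effective stress: σ'_f = σ'_0 + Δσ = 42.353 + 60.3 = 102.65 kPa.
Normally consolidated clay, so the full stress increment lies on the virgin compression line:
S_c = C_c·H/(1+e₀)·log₁₀(σ'_f/σ'_0) = 0.25×4.8/(1+1.24)×log₁₀(102.65/42.353)
    = 0.53571 × 0.38447 = 0.206 m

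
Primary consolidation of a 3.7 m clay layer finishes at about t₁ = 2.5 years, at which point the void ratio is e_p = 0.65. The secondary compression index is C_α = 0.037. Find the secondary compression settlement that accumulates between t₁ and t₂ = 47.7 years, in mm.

S_s ≈ 106 mm

Secondary compression: S_s = C_α·H/(1+e_p)·log₁₀(t₂/t₁)
S_s = 0.037×3.7/(1+0.65)×log₁₀(47.7/2.5)
    = 0.08297 × 1.281 = 0.1062 m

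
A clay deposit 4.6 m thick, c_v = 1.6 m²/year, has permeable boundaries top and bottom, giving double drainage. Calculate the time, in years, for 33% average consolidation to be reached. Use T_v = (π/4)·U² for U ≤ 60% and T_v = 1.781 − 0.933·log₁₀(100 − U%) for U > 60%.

t ≈ 0.283 years

Drainage path length: H_d = H/2 = 2.3 m (double drainage).
U ≤ 60%: T_v = (π/4)·U² = (π/4)×0.33² = 0.08553.
t = T_v·H_d²/c_v = 0.08553×2.3²/1.6 = 0.2828 years.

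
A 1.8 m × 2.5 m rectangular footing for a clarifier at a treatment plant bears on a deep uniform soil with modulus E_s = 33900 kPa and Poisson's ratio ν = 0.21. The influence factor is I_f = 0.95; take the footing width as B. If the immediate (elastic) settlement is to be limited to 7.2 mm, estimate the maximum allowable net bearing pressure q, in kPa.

q ≈ 149 kPa

S_e = q·B·(1−ν²)/E_s · I_f  ⇒  q = S_e·E_s / (B·(1−ν²)·I_f).
q = 0.0072 × 33900 / (1.8 × 0.9559 × 0.95) = 149.3 kPa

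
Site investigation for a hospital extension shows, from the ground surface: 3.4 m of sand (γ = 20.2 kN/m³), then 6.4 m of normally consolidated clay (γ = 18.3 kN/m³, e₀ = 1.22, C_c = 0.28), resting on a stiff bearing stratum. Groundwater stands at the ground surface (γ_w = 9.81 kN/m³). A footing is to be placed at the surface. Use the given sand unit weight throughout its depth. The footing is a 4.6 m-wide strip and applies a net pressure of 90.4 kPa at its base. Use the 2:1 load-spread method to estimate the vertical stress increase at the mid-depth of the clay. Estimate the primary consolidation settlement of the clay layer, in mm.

Mid-depth of clay below the ground surface: z = 3.4 + 6.4/2 = 6.6 m.
Total vertical stress at mid-clay: σ_v = 20.2×3.4 + 18.3×3.2 = 127.24 kPa.
Pore pressure: u = 9.81×(6.6 − 0) = 64.746 kPa.
Initial effective stress: σ'_0 = σ_v − u = 127.24 − 64.746 = 62.494 kPa.
Stress increase at mid-clay by the 2:1 spreading method:
Δσ = qB/(B+z) = 90.4×4.6/(4.6+6.6) = 37.129 kPa
Final effective stress: σ'_f = σ'_0 + Δσ = 62.494 + 37.129 = 99.623 kPa.
Normally consolidated clay, so the full stress increment lies on the virgin compression line:
S_c = C_c·H/(1+e₀)·log₁₀(σ'_f/σ'_0) = 0.28×6.4/(1+1.22)×log₁₀(99.623/62.494)
    = 0.80721 × 0.20252 = 0.1635 m

S_c ≈ 163 mm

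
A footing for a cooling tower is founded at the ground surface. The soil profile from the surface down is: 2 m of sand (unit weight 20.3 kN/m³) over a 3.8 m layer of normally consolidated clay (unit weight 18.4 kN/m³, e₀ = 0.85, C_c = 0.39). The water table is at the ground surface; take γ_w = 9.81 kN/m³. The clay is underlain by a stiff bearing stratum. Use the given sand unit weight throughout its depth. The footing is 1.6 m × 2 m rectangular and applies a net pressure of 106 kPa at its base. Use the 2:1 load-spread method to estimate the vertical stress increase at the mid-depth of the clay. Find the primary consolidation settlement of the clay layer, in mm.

S_c ≈ 85.9 mm

Mid-depth of clay below the ground surface: z = 2 + 3.8/2 = 3.9 m.
Total vertical stress at mid-clay: σ_v = 20.3×2 + 18.4×1.9 = 75.56 kPa.
Pore pressure: u = 9.81×(3.9 − 0) = 38.259 kPa.
Initial effective stress: σ'_0 = σ_v − u = 75.56 − 38.259 = 37.301 kPa.
Stress increase at mid-clay by the 2:1 spreading method:
Δσ = qBL/((B+z)(L+z)) = 106×1.6×2/((1.6+3.9)(2+3.9)) = 10.453 kPa
Final effective stress: σ'_f = σ'_0 + Δσ = 37.301 + 10.453 = 47.754 kPa.
Normally consolidated clay, so the full stress increment lies on the virgin compression line:
S_c = C_c·H/(1+e₀)·log₁₀(σ'_f/σ'_0) = 0.39×3.8/(1+0.85)×log₁₀(47.754/37.301)
    = 0.80108 × 0.10729 = 0.08595 m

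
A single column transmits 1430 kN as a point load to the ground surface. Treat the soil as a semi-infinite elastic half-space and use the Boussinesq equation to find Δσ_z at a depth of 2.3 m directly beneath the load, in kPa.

Δσ_z ≈ 129 kPa

Boussinesq vertical stress below a point load on an elastic half-space:
Δσ_z = 3P/(2πz²) · [1 + (r/z)²]^(−5/2)
r/z = 0/2.3 = 0; [1+(r/z)²]^(−5/2) = 1.
Δσ_z = 3×1430/(2π×2.3²) × 1 = 129.07 × 1 = 129.1 kPa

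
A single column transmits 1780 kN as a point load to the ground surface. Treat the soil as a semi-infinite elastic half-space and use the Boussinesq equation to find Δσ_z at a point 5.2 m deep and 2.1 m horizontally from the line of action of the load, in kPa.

Boussinesq vertical stress below a point load on an elastic half-space:
Δσ_z = 3P/(2πz²) · [1 + (r/z)²]^(−5/2)
r/z = 2.1/5.2 = 0.40385; [1+(r/z)²]^(−5/2) = 0.68543.
Δσ_z = 3×1780/(2π×5.2²) × 0.68543 = 31.431 × 0.68543 = 21.54 kPa

Δσ_z ≈ 21.5 kPa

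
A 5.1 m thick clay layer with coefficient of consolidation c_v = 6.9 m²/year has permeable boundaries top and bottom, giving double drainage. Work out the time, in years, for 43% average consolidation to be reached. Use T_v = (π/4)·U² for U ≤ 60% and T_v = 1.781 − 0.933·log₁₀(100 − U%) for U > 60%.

Drainage path length: H_d = H/2 = 2.55 m (double drainage).
U ≤ 60%: T_v = (π/4)·U² = (π/4)×0.43² = 0.14522.
t = T_v·H_d²/c_v = 0.14522×2.55²/6.9 = 0.1369 years.

t ≈ 0.137 years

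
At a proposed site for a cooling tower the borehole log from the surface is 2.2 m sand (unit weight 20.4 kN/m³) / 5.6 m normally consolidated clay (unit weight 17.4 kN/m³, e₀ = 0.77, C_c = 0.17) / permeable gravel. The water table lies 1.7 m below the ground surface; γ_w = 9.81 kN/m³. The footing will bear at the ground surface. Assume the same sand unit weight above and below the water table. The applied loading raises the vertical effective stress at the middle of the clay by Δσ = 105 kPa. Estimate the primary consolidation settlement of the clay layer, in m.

Mid-depth of clay below the ground surface: z = 2.2 + 5.6/2 = 5 m.
Total vertical stress at mid-clay: σ_v = 20.4×2.2 + 17.4×2.8 = 93.6 kPa.
Pore pressure: u = 9.81×(5 − 1.7) = 32.373 kPa.
Initial effective stress: σ'_0 = σ_v − u = 93.6 − 32.373 = 61.227 kPa.
Final effective stress: σ'_f = σ'_0 + Δσ = 61.227 + 105 = 166.23 kPa.
Normally consolidated clay, so the full stress increment lies on the virgin compression line:
S_c = C_c·H/(1+e₀)·log₁₀(σ'_f/σ'_0) = 0.17×5.6/(1+0.77)×log₁₀(166.23/61.227)
    = 0.53785 × 0.43377 = 0.2333 m

S_c ≈ 0.233 m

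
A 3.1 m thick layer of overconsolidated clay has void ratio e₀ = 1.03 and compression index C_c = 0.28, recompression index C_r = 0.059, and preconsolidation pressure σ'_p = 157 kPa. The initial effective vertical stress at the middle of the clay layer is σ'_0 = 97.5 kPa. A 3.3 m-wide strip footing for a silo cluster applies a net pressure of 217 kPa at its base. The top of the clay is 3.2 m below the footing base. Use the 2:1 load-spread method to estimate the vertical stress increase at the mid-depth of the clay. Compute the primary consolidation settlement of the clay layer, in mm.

Mid-depth of clay below the footing base: z = 3.2 + 3.1/2 = 4.75 m.
Stress increase at mid-clay by the 2:1 spreading method:
Δσ = qB/(B+z) = 217×3.3/(3.3+4.75) = 88.957 kPa
Final effective stress: σ'_f = 97.5 + 88.957 = 186.46 kPa.
σ'_f = 186.46 > σ'_p = 157 kPa, so the stress path crosses the preconsolidation pressure — recompression up to σ'_p, then virgin compression beyond:
S_c = H/(1+e₀)·[C_r·log₁₀(σ'_p/σ'_0) + C_c·log₁₀(σ'_f/σ'_p)]
    = 3.1/2.03 × [0.059×log₁₀(157/97.5) + 0.28×log₁₀(186.46/157)]
    = 1.5271 × [0.012207 + 0.020912] = 0.05058 m

S_c ≈ 50.6 mm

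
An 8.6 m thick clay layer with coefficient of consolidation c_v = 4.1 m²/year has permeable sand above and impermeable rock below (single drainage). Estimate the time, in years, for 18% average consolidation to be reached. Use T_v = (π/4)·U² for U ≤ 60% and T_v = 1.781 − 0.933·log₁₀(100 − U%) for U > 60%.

t ≈ 0.459 years

Drainage path length: H_d = H = 8.6 m (single drainage).
U ≤ 60%: T_v = (π/4)·U² = (π/4)×0.18² = 0.025447.
t = T_v·H_d²/c_v = 0.025447×8.6²/4.1 = 0.459 years.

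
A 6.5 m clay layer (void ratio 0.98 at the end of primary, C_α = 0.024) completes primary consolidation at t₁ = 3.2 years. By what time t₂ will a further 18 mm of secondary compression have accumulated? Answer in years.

t₂ ≈ 5.42 years

S_s = C_α·H/(1+e_p)·log₁₀(t₂/t₁) ⇒ log₁₀(t₂/t₁) = S_s·(1+e_p)/(C_α·H).
log₁₀(t₂/t₁) = 0.018 × (1+0.98) / (0.024×6.5) = 0.2285
t₂ = t₁ × 10^0.2285 = 3.2 × 1.692 = 5.415 years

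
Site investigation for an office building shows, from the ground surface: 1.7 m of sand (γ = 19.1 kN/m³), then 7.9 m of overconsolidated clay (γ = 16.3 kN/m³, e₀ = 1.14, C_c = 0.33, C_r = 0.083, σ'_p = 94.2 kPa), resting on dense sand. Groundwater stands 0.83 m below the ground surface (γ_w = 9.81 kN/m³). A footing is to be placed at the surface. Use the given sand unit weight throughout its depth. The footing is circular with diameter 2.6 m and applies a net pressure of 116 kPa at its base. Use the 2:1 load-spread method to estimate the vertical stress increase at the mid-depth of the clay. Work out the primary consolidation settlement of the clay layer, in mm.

S_c ≈ 27.8 mm

Mid-depth of clay below the ground surface: z = 1.7 + 7.9/2 = 5.65 m.
Total vertical stress at mid-clay: σ_v = 19.1×1.7 + 16.3×3.95 = 96.855 kPa.
Pore pressure: u = 9.81×(5.65 − 0.83) = 47.284 kPa.
Initial effective stress: σ'_0 = σ_v − u = 96.855 − 47.284 = 49.571 kPa.
Stress increase at mid-clay by the 2:1 spreading method:
Δσ ≈ qD²/(D+z)² = 116×2.6²/(2.6+5.65)² = 11.521 kPa
Final effective stress: σ'_f = 49.571 + 11.521 = 61.092 kPa.
σ'_f = 61.092 ≤ σ'_p = 94.2 kPa, so the clay remains overconsolidated and only the recompression index applies:
S_c = C_r·H/(1+e₀)·log₁₀(σ'_f/σ'_0) = 0.083×7.9/2.14×log₁₀(61.092/49.571)
    = 0.3064 × 0.090757 = 0.02781 m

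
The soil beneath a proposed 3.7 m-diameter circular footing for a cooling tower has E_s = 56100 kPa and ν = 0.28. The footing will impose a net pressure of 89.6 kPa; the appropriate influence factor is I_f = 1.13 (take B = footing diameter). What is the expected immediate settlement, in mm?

Immediate (elastic) settlement: S_e = q·B·(1−ν²)/E_s · I_f.
S_e = 89.6 × 3.7 × (1 − 0.28²) / 56100 × 1.13
    = 89.6 × 3.7 × 0.9216 / 56100 × 1.13
    = 0.006154 m = 6.154 mm

S_e ≈ 6.15 mm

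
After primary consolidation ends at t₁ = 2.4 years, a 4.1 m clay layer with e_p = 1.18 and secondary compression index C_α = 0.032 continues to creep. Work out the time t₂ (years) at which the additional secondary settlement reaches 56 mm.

t₂ ≈ 20.5 years

S_s = C_α·H/(1+e_p)·log₁₀(t₂/t₁) ⇒ log₁₀(t₂/t₁) = S_s·(1+e_p)/(C_α·H).
log₁₀(t₂/t₁) = 0.056 × (1+1.18) / (0.032×4.1) = 0.9305
t₂ = t₁ × 10^0.9305 = 2.4 × 8.521 = 20.45 years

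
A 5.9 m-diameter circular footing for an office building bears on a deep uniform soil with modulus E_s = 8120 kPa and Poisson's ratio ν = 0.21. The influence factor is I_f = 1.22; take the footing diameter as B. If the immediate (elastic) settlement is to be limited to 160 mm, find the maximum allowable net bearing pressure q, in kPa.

S_e = q·B·(1−ν²)/E_s · I_f  ⇒  q = S_e·E_s / (B·(1−ν²)·I_f).
q = 0.16 × 8120 / (5.9 × 0.9559 × 1.22) = 188.8 kPa

q ≈ 189 kPa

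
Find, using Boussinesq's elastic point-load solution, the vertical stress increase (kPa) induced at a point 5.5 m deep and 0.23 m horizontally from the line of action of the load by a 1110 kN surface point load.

Boussinesq vertical stress below a point load on an elastic half-space:
Δσ_z = 3P/(2πz²) · [1 + (r/z)²]^(−5/2)
r/z = 0.23/5.5 = 0.041818; [1+(r/z)²]^(−5/2) = 0.99564.
Δσ_z = 3×1110/(2π×5.5²) × 0.99564 = 17.52 × 0.99564 = 17.44 kPa

Δσ_z ≈ 17.4 kPa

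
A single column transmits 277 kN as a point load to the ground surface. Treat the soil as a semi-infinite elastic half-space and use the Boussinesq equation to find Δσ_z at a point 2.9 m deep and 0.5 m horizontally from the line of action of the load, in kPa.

Δσ_z ≈ 14.6 kPa

Boussinesq vertical stress below a point load on an elastic half-space:
Δσ_z = 3P/(2πz²) · [1 + (r/z)²]^(−5/2)
r/z = 0.5/2.9 = 0.17241; [1+(r/z)²]^(−5/2) = 0.92938.
Δσ_z = 3×277/(2π×2.9²) × 0.92938 = 15.726 × 0.92938 = 14.62 kPa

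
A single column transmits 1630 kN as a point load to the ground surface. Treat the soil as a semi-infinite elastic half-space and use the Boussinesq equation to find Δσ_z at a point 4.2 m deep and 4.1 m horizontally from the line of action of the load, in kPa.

Δσ_z ≈ 8.28 kPa

Boussinesq vertical stress below a point load on an elastic half-space:
Δσ_z = 3P/(2πz²) · [1 + (r/z)²]^(−5/2)
r/z = 4.1/4.2 = 0.97619; [1+(r/z)²]^(−5/2) = 0.18762.
Δσ_z = 3×1630/(2π×4.2²) × 0.18762 = 44.119 × 0.18762 = 8.278 kPa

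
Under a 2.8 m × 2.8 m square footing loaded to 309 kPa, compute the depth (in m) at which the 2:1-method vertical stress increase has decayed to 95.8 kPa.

z ≈ 2.23 m

2:1 spreading — at depth z the loaded area has grown by z in each plan dimension:
qB²/(B+z)² = Δσ_z ⇒ z = B(√(q/Δσ_z) − 1) = 2.8×(√(309/95.8) − 1) = 2.229 m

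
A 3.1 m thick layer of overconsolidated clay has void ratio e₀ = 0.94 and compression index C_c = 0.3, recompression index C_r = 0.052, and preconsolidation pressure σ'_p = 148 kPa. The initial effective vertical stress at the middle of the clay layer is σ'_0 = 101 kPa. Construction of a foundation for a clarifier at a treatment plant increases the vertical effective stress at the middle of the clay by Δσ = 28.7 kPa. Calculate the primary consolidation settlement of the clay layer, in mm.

Final effective stress: σ'_f = 101 + 28.7 = 129.7 kPa.
σ'_f = 129.7 ≤ σ'_p = 148 kPa, so the clay remains overconsolidated and only the recompression index applies:
S_c = C_r·H/(1+e₀)·log₁₀(σ'_f/σ'_0) = 0.052×3.1/1.94×log₁₀(129.7/101)
    = 0.083091 × 0.10862 = 0.009025 m

S_c ≈ 9.03 mm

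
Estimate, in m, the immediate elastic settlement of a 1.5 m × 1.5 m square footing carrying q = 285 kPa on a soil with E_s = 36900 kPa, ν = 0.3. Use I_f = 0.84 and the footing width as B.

Immediate (elastic) settlement: S_e = q·B·(1−ν²)/E_s · I_f.
S_e = 285 × 1.5 × (1 − 0.3²) / 36900 × 0.84
    = 285 × 1.5 × 0.91 / 36900 × 0.84
    = 0.008856 m

S_e ≈ 0.00886 m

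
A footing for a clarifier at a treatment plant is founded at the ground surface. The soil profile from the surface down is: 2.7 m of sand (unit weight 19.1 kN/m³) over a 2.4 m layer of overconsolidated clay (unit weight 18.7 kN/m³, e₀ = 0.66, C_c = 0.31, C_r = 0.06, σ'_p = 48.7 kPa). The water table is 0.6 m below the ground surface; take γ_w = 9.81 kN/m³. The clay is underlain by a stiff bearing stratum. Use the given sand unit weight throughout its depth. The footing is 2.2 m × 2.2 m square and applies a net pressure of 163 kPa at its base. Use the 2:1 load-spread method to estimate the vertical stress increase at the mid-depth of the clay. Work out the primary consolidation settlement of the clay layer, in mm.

S_c ≈ 55.5 mm

Mid-depth of clay below the ground surface: z = 2.7 + 2.4/2 = 3.9 m.
Total vertical stress at mid-clay: σ_v = 19.1×2.7 + 18.7×1.2 = 74.01 kPa.
Pore pressure: u = 9.81×(3.9 − 0.6) = 32.373 kPa.
Initial effective stress: σ'_0 = σ_v − u = 74.01 − 32.373 = 41.637 kPa.
Stress increase at mid-clay by the 2:1 spreading method:
Δσ = qBL/((B+z)(L+z)) = 163×2.2×2.2/((2.2+3.9)(2.2+3.9)) = 21.202 kPa
Final effective stress: σ'_f = 41.637 + 21.202 = 62.839 kPa.
σ'_f = 62.839 > σ'_p = 48.7 kPa, so the stress path crosses the preconsolidation pressure — recompression up to σ'_p, then virgin compression beyond:
S_c = H/(1+e₀)·[C_r·log₁₀(σ'_p/σ'_0) + C_c·log₁₀(σ'_f/σ'_p)]
    = 2.4/1.66 × [0.06×log₁₀(48.7/41.637) + 0.31×log₁₀(62.839/48.7)]
    = 1.4458 × [0.004083 + 0.034317] = 0.05552 m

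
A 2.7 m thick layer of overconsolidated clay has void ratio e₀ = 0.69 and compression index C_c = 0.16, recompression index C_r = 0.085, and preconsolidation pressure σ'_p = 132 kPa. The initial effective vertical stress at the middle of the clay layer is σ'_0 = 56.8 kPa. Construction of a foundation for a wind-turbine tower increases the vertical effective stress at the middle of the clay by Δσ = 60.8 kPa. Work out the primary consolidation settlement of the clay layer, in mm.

Final effective stress: σ'_f = 56.8 + 60.8 = 117.6 kPa.
σ'_f = 117.6 ≤ σ'_p = 132 kPa, so the clay remains overconsolidated and only the recompression index applies:
S_c = C_r·H/(1+e₀)·log₁₀(σ'_f/σ'_0) = 0.085×2.7/1.69×log₁₀(117.6/56.8)
    = 0.1358 × 0.31606 = 0.04292 m

S_c ≈ 42.9 mm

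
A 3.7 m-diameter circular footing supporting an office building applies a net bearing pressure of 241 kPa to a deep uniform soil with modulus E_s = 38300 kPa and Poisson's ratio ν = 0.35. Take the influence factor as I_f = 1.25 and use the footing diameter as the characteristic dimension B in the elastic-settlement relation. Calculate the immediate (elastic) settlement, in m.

S_e ≈ 0.0255 m

Immediate (elastic) settlement: S_e = q·B·(1−ν²)/E_s · I_f.
S_e = 241 × 3.7 × (1 − 0.35²) / 38300 × 1.25
    = 241 × 3.7 × 0.8775 / 38300 × 1.25
    = 0.02554 m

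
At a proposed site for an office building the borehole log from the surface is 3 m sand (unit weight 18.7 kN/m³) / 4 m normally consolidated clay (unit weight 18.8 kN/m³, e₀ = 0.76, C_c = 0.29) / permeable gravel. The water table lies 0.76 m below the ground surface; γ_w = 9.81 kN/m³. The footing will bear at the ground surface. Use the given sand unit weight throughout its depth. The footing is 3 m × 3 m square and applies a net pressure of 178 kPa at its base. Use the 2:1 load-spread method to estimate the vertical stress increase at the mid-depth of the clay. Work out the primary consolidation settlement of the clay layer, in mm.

Mid-depth of clay below the ground surface: z = 3 + 4/2 = 5 m.
Total vertical stress at mid-clay: σ_v = 18.7×3 + 18.8×2 = 93.7 kPa.
Pore pressure: u = 9.81×(5 − 0.76) = 41.594 kPa.
Initial effective stress: σ'_0 = σ_v − u = 93.7 − 41.594 = 52.106 kPa.
Stress increase at mid-clay by the 2:1 spreading method:
Δσ = qBL/((B+z)(L+z)) = 178×3×3/((3+5)(3+5)) = 25.031 kPa
Final effective stress: σ'_f = σ'_0 + Δσ = 52.106 + 25.031 = 77.137 kPa.
Normally consolidated clay, so the full stress increment lies on the virgin compression line:
S_c = C_c·H/(1+e₀)·log₁₀(σ'_f/σ'_0) = 0.29×4/(1+0.76)×log₁₀(77.137/52.106)
    = 0.65909 × 0.17038 = 0.1123 m

S_c ≈ 112 mm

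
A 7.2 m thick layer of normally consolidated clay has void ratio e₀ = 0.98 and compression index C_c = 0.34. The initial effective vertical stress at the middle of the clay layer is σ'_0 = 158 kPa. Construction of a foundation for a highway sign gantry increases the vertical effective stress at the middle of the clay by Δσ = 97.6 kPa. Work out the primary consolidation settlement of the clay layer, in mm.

Final effective stress: σ'_f = σ'_0 + Δσ = 158 + 97.6 = 255.6 kPa.
Normally consolidated clay, so the full stress increment lies on the virgin compression line:
S_c = C_c·H/(1+e₀)·log₁₀(σ'_f/σ'_0) = 0.34×7.2/(1+0.98)×log₁₀(255.6/158)
    = 1.2364 × 0.2089 = 0.2583 m

S_c ≈ 258 mm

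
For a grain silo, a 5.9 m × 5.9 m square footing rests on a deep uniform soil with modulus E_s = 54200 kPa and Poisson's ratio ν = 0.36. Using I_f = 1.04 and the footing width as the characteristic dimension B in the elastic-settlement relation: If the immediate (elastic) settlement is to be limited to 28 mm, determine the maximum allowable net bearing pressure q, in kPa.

S_e = q·B·(1−ν²)/E_s · I_f  ⇒  q = S_e·E_s / (B·(1−ν²)·I_f).
q = 0.028 × 54200 / (5.9 × 0.8704 × 1.04) = 284.2 kPa

q ≈ 284 kPa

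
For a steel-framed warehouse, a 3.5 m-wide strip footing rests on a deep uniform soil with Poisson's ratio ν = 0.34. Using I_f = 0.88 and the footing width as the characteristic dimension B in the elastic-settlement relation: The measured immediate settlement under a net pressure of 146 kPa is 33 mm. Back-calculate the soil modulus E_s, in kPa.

E_s ≈ 12100 kPa

S_e = q·B·(1−ν²)/E_s · I_f  ⇒  E_s = q·B·(1−ν²)·I_f / S_e.
E_s = 146 × 3.5 × 0.8844 × 0.88 / 0.033 = 12050 kPa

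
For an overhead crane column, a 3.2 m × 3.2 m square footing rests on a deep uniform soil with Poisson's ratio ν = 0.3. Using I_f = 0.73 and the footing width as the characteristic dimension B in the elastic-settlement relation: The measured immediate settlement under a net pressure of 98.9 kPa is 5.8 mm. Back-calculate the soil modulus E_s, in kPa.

E_s ≈ 36200 kPa

S_e = q·B·(1−ν²)/E_s · I_f  ⇒  E_s = q·B·(1−ν²)·I_f / S_e.
E_s = 98.9 × 3.2 × 0.91 × 0.73 / 0.0058 = 36250 kPa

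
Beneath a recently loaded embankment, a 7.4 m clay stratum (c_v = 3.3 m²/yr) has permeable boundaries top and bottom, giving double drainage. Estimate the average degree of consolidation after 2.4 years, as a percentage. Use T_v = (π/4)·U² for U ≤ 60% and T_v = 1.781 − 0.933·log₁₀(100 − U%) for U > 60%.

Drainage path length: H_d = H/2 = 3.7 m (double drainage).
T_v = c_v·t/H_d² = 3.3×2.4/3.7² = 0.57852.
T_v = 0.57852 corresponds to the U > 60% branch:
U = 1 − 10^((1.781 − T_v)/0.933)/100 = 0.8055

U ≈ 80.6 %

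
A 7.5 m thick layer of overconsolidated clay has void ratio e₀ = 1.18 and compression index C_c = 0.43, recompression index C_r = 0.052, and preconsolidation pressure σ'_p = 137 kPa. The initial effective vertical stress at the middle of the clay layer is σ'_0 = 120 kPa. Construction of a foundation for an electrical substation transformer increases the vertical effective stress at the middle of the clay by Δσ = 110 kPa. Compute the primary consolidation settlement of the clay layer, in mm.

Final effective stress: σ'_f = 120 + 110 = 230 kPa.
σ'_f = 230 > σ'_p = 137 kPa, so the stress path crosses the preconsolidation pressure — recompression up to σ'_p, then virgin compression beyond:
S_c = H/(1+e₀)·[C_r·log₁₀(σ'_p/σ'_0) + C_c·log₁₀(σ'_f/σ'_p)]
    = 7.5/2.18 × [0.052×log₁₀(137/120) + 0.43×log₁₀(230/137)]
    = 3.4404 × [0.002992 + 0.096753] = 0.3432 m

S_c ≈ 343 mm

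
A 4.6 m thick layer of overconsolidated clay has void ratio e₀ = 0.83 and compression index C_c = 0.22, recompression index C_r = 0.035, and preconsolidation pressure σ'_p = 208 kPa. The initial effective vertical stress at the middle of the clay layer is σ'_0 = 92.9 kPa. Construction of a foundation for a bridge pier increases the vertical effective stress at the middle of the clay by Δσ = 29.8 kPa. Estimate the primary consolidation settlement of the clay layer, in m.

Final effective stress: σ'_f = 92.9 + 29.8 = 122.7 kPa.
σ'_f = 122.7 ≤ σ'_p = 208 kPa, so the clay remains overconsolidated and only the recompression index applies:
S_c = C_r·H/(1+e₀)·log₁₀(σ'_f/σ'_0) = 0.035×4.6/1.83×log₁₀(122.7/92.9)
    = 0.08798 × 0.12083 = 0.01063 m

S_c ≈ 0.0106 m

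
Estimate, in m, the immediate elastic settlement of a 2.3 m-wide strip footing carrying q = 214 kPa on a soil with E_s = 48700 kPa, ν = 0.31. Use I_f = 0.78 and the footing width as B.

Immediate (elastic) settlement: S_e = q·B·(1−ν²)/E_s · I_f.
S_e = 214 × 2.3 × (1 − 0.31²) / 48700 × 0.78
    = 214 × 2.3 × 0.9039 / 48700 × 0.78
    = 0.007126 m

S_e ≈ 0.00713 m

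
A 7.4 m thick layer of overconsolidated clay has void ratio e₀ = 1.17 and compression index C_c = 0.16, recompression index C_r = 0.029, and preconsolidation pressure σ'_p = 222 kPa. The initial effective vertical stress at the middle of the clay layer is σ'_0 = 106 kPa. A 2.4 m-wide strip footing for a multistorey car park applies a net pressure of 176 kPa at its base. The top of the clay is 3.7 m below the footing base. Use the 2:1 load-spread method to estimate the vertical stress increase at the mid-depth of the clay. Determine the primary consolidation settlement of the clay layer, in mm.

S_c ≈ 14.7 mm

Mid-depth of clay below the footing base: z = 3.7 + 7.4/2 = 7.4 m.
Stress increase at mid-clay by the 2:1 spreading method:
Δσ = qB/(B+z) = 176×2.4/(2.4+7.4) = 43.102 kPa
Final effective stress: σ'_f = 106 + 43.102 = 149.1 kPa.
σ'_f = 149.1 ≤ σ'_p = 222 kPa, so the clay remains overconsolidated and only the recompression index applies:
S_c = C_r·H/(1+e₀)·log₁₀(σ'_f/σ'_0) = 0.029×7.4/2.17×log₁₀(149.1/106)
    = 0.098893 × 0.14817 = 0.01465 m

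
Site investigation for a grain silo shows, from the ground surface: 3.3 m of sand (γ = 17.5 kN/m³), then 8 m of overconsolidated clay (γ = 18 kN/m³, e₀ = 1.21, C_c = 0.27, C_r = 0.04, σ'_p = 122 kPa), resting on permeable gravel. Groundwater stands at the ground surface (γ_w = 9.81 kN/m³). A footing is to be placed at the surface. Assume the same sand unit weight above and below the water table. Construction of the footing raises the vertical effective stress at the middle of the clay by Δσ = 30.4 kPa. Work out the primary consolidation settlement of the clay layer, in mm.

S_c ≈ 26.4 mm

Mid-depth of clay below the ground surface: z = 3.3 + 8/2 = 7.3 m.
Total vertical stress at mid-clay: σ_v = 17.5×3.3 + 18×4 = 129.75 kPa.
Pore pressure: u = 9.81×(7.3 − 0) = 71.613 kPa.
Initial effective stress: σ'_0 = σ_v − u = 129.75 − 71.613 = 58.137 kPa.
Final effective stress: σ'_f = 58.137 + 30.4 = 88.537 kPa.
σ'_f = 88.537 ≤ σ'_p = 122 kPa, so the clay remains overconsolidated and only the recompression index applies:
S_c = C_r·H/(1+e₀)·log₁₀(σ'_f/σ'_0) = 0.04×8/2.21×log₁₀(88.537/58.137)
    = 0.1448 × 0.18267 = 0.02645 m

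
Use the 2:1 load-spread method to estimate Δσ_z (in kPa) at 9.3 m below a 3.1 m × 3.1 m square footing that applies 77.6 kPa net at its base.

By the 2:1 method the load spreads at 1 horizontal : 2 vertical, so at depth z the loaded area has grown by z in each plan dimension:
Δσ = qBL/((B+z)(L+z)) = 77.6×3.1×3.1/((3.1+9.3)(3.1+9.3)) = 4.85 kPa

Δσ_z ≈ 4.85 kPa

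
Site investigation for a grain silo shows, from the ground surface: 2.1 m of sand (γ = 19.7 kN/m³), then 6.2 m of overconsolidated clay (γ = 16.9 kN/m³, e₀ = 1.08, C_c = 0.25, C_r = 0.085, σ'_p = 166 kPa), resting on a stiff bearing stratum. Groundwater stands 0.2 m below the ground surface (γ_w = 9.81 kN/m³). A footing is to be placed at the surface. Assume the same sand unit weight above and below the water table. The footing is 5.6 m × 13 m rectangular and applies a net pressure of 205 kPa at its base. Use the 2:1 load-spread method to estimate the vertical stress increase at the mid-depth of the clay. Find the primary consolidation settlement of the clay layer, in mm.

Mid-depth of clay below the ground surface: z = 2.1 + 6.2/2 = 5.2 m.
Total vertical stress at mid-clay: σ_v = 19.7×2.1 + 16.9×3.1 = 93.76 kPa.
Pore pressure: u = 9.81×(5.2 − 0.2) = 49.05 kPa.
Initial effective stress: σ'_0 = σ_v − u = 93.76 − 49.05 = 44.71 kPa.
Stress increase at mid-clay by the 2:1 spreading method:
Δσ = qBL/((B+z)(L+z)) = 205×5.6×13/((5.6+5.2)(13+5.2)) = 75.926 kPa
Final effective stress: σ'_f = 44.71 + 75.926 = 120.64 kPa.
σ'_f = 120.64 ≤ σ'_p = 166 kPa, so the clay remains overconsolidated and only the recompression index applies:
S_c = C_r·H/(1+e₀)·log₁₀(σ'_f/σ'_0) = 0.085×6.2/2.08×log₁₀(120.64/44.71)
    = 0.25337 × 0.43109 = 0.1092 m

S_c ≈ 109 mm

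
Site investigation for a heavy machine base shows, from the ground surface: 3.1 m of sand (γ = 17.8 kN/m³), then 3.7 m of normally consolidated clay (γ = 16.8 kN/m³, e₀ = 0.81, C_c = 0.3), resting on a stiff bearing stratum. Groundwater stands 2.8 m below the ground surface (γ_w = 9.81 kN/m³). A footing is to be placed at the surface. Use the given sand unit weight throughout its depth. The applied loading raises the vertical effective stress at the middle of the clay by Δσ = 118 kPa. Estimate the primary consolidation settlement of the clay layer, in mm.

Mid-depth of clay below the ground surface: z = 3.1 + 3.7/2 = 4.95 m.
Total vertical stress at mid-clay: σ_v = 17.8×3.1 + 16.8×1.85 = 86.26 kPa.
Pore pressure: u = 9.81×(4.95 − 2.8) = 21.091 kPa.
Initial effective stress: σ'_0 = σ_v − u = 86.26 − 21.091 = 65.169 kPa.
Final effective stress: σ'_f = σ'_0 + Δσ = 65.169 + 118 = 183.17 kPa.
Normally consolidated clay, so the full stress increment lies on the virgin compression line:
S_c = C_c·H/(1+e₀)·log₁₀(σ'_f/σ'_0) = 0.3×3.7/(1+0.81)×log₁₀(183.17/65.169)
    = 0.61326 × 0.44881 = 0.2752 m

S_c ≈ 275 mm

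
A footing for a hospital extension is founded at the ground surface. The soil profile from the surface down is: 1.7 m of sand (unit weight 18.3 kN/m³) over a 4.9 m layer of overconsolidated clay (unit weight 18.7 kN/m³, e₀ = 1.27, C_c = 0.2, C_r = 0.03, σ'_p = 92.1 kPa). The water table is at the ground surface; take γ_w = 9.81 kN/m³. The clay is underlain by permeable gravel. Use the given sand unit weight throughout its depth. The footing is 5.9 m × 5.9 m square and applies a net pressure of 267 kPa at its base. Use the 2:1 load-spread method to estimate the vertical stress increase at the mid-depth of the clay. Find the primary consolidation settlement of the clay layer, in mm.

Mid-depth of clay below the ground surface: z = 1.7 + 4.9/2 = 4.15 m.
Total vertical stress at mid-clay: σ_v = 18.3×1.7 + 18.7×2.45 = 76.925 kPa.
Pore pressure: u = 9.81×(4.15 − 0) = 40.712 kPa.
Initial effective stress: σ'_0 = σ_v − u = 76.925 − 40.712 = 36.213 kPa.
Stress increase at mid-clay by the 2:1 spreading method:
Δσ = qBL/((B+z)(L+z)) = 267×5.9×5.9/((5.9+4.15)(5.9+4.15)) = 92.02 kPa
Final effective stress: σ'_f = 36.213 + 92.02 = 128.23 kPa.
σ'_f = 128.23 > σ'_p = 92.1 kPa, so the stress path crosses the preconsolidation pressure — recompression up to σ'_p, then virgin compression beyond:
S_c = H/(1+e₀)·[C_r·log₁₀(σ'_p/σ'_0) + C_c·log₁₀(σ'_f/σ'_p)]
    = 4.9/2.27 × [0.03×log₁₀(92.1/36.213) + 0.2×log₁₀(128.23/92.1)]
    = 2.1586 × [0.012162 + 0.028746] = 0.0883 m

S_c ≈ 88.3 mm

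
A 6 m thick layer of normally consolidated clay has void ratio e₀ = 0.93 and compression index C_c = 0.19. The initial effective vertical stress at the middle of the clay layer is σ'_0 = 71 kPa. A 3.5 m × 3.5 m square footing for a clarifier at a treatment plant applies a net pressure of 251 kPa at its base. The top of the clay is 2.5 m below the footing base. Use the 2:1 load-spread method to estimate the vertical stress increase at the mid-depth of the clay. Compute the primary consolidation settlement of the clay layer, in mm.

S_c ≈ 110 mm

Mid-depth of clay below the footing base: z = 2.5 + 6/2 = 5.5 m.
Stress increase at mid-clay by the 2:1 spreading method:
Δσ = qBL/((B+z)(L+z)) = 251×3.5×3.5/((3.5+5.5)(3.5+5.5)) = 37.96 kPa
Final effective stress: σ'_f = σ'_0 + Δσ = 71 + 37.96 = 108.96 kPa.
Normally consolidated clay, so the full stress increment lies on the virgin compression line:
S_c = C_c·H/(1+e₀)·log₁₀(σ'_f/σ'_0) = 0.19×6/(1+0.93)×log₁₀(108.96/71)
    = 0.59067 × 0.18601 = 0.1099 m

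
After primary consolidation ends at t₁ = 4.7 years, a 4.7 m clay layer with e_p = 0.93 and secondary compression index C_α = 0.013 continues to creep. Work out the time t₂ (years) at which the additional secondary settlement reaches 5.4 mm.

t₂ ≈ 6.96 years

S_s = C_α·H/(1+e_p)·log₁₀(t₂/t₁) ⇒ log₁₀(t₂/t₁) = S_s·(1+e_p)/(C_α·H).
log₁₀(t₂/t₁) = 0.0054 × (1+0.93) / (0.013×4.7) = 0.1706
t₂ = t₁ × 10^0.1706 = 4.7 × 1.481 = 6.961 years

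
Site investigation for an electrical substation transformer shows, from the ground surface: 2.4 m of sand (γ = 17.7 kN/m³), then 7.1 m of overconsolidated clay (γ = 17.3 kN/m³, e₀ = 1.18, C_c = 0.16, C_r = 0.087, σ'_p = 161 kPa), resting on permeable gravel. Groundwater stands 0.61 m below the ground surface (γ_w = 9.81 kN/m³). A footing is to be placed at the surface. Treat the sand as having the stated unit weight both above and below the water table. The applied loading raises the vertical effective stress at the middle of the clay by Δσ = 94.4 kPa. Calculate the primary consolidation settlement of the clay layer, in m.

Mid-depth of clay below the ground surface: z = 2.4 + 7.1/2 = 5.95 m.
Total vertical stress at mid-clay: σ_v = 17.7×2.4 + 17.3×3.55 = 103.89 kPa.
Pore pressure: u = 9.81×(5.95 − 0.61) = 52.385 kPa.
Initial effective stress: σ'_0 = σ_v − u = 103.89 − 52.385 = 51.505 kPa.
Final effective stress: σ'_f = 51.505 + 94.4 = 145.91 kPa.
σ'_f = 145.91 ≤ σ'_p = 161 kPa, so the clay remains overconsolidated and only the recompression index applies:
S_c = C_r·H/(1+e₀)·log₁₀(σ'_f/σ'_0) = 0.087×7.1/2.18×log₁₀(145.91/51.505)
    = 0.28335 × 0.45224 = 0.1281 m

S_c ≈ 0.128 m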